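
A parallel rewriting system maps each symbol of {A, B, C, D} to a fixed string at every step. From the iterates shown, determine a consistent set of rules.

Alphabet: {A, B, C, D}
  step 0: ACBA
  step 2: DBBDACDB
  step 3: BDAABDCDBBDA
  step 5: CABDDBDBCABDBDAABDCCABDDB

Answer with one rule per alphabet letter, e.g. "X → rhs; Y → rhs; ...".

  step 2 ⇒ step 3: DBBDACDB ⇒ BD·A·A·BD·C·DB·BD·A
    A ↦ C
    B ↦ A
    C ↦ DB
    D ↦ BD

A->C, B->A, C->DB, D->BD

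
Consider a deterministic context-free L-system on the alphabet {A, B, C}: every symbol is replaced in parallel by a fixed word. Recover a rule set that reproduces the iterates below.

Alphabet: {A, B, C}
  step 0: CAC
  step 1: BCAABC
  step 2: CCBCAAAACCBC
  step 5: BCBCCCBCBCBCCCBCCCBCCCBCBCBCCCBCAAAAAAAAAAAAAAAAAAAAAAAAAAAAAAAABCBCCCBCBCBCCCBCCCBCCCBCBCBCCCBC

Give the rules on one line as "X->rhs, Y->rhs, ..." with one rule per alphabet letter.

A->AA, B->CC, C->BC

  step 1 ⇒ step 2: BCAABC ⇒ CC·BC·AA·AA·CC·BC
    A ↦ AA
    B ↦ CC
    C ↦ BC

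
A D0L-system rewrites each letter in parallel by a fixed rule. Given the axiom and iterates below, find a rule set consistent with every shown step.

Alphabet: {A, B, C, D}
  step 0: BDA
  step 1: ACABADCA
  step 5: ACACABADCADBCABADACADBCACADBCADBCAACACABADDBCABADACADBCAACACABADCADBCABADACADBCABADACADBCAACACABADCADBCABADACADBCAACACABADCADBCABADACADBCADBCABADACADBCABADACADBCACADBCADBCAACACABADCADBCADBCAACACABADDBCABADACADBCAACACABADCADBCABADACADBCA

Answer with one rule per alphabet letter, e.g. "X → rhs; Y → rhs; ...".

  step 0 ⇒ step 1: BDA ⇒ ACA·BAD·CA
    A ↦ CA
    B ↦ ACA
    D ↦ BAD
    C ↦ DB  (constrained at step 1)

A->CA, B->ACA, C->DB, D->BAD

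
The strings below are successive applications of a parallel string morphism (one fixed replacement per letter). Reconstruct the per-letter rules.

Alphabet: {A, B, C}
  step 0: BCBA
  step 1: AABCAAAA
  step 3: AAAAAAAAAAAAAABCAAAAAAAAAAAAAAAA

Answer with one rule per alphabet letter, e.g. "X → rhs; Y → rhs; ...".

  step 0 ⇒ step 1: BCBA ⇒ AA·BC·AA·AA
    A ↦ AA
    B ↦ AA
    C ↦ BC

A->AA, B->AA, C->BC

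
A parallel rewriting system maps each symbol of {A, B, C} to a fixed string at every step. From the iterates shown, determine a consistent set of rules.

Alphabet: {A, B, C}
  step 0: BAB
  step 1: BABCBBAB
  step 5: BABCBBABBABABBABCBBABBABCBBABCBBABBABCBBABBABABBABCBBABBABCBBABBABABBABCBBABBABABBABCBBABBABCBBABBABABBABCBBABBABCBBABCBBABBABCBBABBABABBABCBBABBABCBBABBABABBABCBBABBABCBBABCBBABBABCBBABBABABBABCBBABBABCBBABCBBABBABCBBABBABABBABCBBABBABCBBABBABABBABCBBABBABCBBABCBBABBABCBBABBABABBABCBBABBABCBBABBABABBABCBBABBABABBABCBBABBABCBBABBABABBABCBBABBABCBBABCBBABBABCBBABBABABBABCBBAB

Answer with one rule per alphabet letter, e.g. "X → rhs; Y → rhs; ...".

  step 0 ⇒ step 1: BAB ⇒ BAB·CB·BAB
    A ↦ CB
    B ↦ BAB
    C ↦ BA  (constrained at step 1)

A->CB, B->BAB, C->BA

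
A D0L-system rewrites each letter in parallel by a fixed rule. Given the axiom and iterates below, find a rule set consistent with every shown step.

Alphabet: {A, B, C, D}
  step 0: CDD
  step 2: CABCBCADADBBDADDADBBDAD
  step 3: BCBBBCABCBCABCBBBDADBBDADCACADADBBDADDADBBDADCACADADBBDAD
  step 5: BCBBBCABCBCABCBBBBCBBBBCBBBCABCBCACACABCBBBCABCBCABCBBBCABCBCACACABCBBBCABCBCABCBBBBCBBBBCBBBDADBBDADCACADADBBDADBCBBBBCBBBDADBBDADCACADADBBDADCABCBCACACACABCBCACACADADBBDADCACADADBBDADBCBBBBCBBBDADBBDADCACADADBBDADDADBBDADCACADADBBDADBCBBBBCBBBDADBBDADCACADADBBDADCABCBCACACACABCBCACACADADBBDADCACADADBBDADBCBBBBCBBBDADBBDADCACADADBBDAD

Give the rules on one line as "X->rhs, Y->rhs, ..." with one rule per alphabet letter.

A->BB, B->CA, C->BCB, D->DAD

  step 2 ⇒ step 3: CABCBCADADBBDADDADBBDAD ⇒ BCB·BB·CA·BCB·CA·BCB·BB·DAD·BB·DAD·CA·CA·DAD·BB·DAD·DAD·BB·DAD·CA·CA·DAD·BB·DAD
    A ↦ BB
    B ↦ CA
    C ↦ BCB
    D ↦ DAD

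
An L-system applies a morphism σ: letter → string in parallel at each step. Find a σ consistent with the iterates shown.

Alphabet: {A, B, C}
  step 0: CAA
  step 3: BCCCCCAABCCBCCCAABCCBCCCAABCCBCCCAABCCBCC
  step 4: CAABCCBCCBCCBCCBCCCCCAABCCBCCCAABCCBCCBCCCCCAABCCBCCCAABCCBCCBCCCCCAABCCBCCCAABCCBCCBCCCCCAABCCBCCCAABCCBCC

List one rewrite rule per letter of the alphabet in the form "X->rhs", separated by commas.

A->C, B->CAA, C->BCC

  step 3 ⇒ step 4: BCCCCCAABCCBCCCAABCCBCCCAABCCBCCCAABCCBCC ⇒ CAA·BCC·BCC·BCC·BCC·BCC·C·C·CAA·BCC·BCC·CAA·BCC·BCC·BCC·C·C·CAA·BCC·BCC·CAA·BCC·BCC·BCC·C·C·CAA·BCC·BCC·CAA·BCC·BCC·BCC·C·C·CAA·BCC·BCC·CAA·BCC·BCC
    A ↦ C
    B ↦ CAA
    C ↦ BCC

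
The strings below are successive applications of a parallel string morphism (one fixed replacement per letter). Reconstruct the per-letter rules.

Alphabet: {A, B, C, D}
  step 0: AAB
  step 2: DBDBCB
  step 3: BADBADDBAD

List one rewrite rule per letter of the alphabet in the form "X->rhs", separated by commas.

  step 2 ⇒ step 3: DBDBCB ⇒ B·AD·B·AD·DB·AD
    B ↦ AD
    C ↦ DB
    D ↦ B
    A ↦ C  (constrained at step 0)

A->C, B->AD, C->DB, D->B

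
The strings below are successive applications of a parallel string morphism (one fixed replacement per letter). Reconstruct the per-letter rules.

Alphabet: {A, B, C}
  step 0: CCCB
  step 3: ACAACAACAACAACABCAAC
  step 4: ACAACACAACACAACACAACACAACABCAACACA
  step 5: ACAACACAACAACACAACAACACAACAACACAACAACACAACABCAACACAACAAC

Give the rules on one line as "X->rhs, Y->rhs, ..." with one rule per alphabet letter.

A->AC, B->ABC, C->A

  step 4 ⇒ step 5: ACAACACAACACAACACAACACAACABCAACACA ⇒ AC·A·AC·AC·A·AC·A·AC·AC·A·AC·A·AC·AC·A·AC·A·AC·AC·A·AC·A·AC·AC·A·AC·ABC·A·AC·AC·A·AC·A·AC
    A ↦ AC
    B ↦ ABC
    C ↦ A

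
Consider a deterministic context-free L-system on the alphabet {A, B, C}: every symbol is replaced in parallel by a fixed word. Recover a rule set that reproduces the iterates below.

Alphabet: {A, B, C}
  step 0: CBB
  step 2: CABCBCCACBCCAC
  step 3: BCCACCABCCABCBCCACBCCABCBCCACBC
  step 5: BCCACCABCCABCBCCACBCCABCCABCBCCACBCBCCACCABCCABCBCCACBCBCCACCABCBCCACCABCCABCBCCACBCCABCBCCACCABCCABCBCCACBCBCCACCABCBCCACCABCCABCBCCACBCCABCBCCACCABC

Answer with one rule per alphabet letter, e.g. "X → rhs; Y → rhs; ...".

A->CAC, B->CA, C->BC

  step 2 ⇒ step 3: CABCBCCACBCCAC ⇒ BC·CAC·CA·BC·CA·BC·BC·CAC·BC·CA·BC·BC·CAC·BC
    A ↦ CAC
    B ↦ CA
    C ↦ BC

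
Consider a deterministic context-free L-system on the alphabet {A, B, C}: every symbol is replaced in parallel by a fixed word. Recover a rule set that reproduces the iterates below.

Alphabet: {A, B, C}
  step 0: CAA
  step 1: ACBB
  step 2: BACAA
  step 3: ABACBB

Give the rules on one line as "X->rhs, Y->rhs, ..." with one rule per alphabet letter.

A->B, B->A, C->AC

  step 2 ⇒ step 3: BACAA ⇒ A·B·AC·B·B
    A ↦ B
    B ↦ A
    C ↦ AC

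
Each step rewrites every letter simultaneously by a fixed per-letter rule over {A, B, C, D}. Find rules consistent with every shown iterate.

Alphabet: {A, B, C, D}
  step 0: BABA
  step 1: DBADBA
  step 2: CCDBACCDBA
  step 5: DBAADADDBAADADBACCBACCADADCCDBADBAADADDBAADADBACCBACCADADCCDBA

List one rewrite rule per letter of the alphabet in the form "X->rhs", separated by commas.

  step 1 ⇒ step 2: DBADBA ⇒ CC·D·BA·CC·D·BA
    A ↦ BA
    B ↦ D
    D ↦ CC
    C ↦ AD  (constrained at step 2)

A->BA, B->D, C->AD, D->CC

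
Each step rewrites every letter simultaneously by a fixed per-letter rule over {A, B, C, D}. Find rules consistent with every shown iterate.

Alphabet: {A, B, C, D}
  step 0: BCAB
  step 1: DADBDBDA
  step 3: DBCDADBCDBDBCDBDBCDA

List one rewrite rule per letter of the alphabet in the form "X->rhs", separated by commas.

  step 0 ⇒ step 1: BCAB ⇒ DA·DB·DB·DA
    A ↦ DB
    B ↦ DA
    C ↦ DB
    D ↦ C  (constrained at step 1)

A->DB, B->DA, C->DB, D->C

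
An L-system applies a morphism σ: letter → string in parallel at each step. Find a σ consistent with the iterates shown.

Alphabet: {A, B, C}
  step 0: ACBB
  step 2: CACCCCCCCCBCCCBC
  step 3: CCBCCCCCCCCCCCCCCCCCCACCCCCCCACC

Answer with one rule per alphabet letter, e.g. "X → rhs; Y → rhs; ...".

A->BC, B->CA, C->CC

  step 2 ⇒ step 3: CACCCCCCCCBCCCBC ⇒ CC·BC·CC·CC·CC·CC·CC·CC·CC·CC·CA·CC·CC·CC·CA·CC
    A ↦ BC
    B ↦ CA
    C ↦ CC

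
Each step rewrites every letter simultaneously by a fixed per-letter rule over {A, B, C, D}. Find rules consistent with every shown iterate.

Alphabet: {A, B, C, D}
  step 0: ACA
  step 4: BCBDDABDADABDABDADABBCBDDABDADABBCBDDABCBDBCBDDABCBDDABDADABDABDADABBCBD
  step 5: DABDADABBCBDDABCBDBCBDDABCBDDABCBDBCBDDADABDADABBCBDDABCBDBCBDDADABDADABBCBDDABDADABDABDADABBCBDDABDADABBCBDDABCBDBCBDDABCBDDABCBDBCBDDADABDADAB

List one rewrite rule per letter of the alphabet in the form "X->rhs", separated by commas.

  step 4 ⇒ step 5: BCBDDABDADABDABDADABBCBDDABDADABBCBDDABCBDBCBDDABCBDDABDADABDABDADABBCBD ⇒ DA·BDA·DA·B·B·CBD·DA·B·CBD·B·CBD·DA·B·CBD·DA·B·CBD·B·CBD·DA·DA·BDA·DA·B·B·CBD·DA·B·CBD·B·CBD·DA·DA·BDA·DA·B·B·CBD·DA·BDA·DA·B·DA·BDA·DA·B·B·CBD·DA·BDA·DA·B·B·CBD·DA·B·CBD·B·CBD·DA·B·CBD·DA·B·CBD·B·CBD·DA·DA·BDA·DA·B
    A ↦ CBD
    B ↦ DA
    C ↦ BDA
    D ↦ B

A->CBD, B->DA, C->BDA, D->B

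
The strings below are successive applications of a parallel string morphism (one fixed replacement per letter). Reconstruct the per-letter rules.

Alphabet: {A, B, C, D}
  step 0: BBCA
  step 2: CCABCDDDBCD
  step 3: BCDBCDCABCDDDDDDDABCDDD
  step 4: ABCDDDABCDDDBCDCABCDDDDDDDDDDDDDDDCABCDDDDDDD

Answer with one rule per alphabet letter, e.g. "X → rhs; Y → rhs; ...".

A->C, B->A, C->BCD, D->DD

  step 3 ⇒ step 4: BCDBCDCABCDDDDDDDABCDDD ⇒ A·BCD·DD·A·BCD·DD·BCD·C·A·BCD·DD·DD·DD·DD·DD·DD·DD·C·A·BCD·DD·DD·DD
    A ↦ C
    B ↦ A
    C ↦ BCD
    D ↦ DD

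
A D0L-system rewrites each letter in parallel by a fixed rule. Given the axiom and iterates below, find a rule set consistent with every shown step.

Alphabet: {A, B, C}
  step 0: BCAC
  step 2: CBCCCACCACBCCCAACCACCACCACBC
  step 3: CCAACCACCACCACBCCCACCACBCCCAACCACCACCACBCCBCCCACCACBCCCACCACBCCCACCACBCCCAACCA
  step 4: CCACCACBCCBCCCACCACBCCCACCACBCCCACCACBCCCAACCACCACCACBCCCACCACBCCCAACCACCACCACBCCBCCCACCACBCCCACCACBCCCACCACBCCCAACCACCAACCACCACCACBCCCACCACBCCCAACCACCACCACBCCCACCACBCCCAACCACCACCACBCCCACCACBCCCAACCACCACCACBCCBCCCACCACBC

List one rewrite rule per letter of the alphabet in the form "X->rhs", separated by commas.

A->CBC, B->A, C->CCA

  step 3 ⇒ step 4: CCAACCACCACCACBCCCACCACBCCCAACCACCACCACBCCBCCCACCACBCCCACCACBCCCACCACBCCCAACCA ⇒ CCA·CCA·CBC·CBC·CCA·CCA·CBC·CCA·CCA·CBC·CCA·CCA·CBC·CCA·A·CCA·CCA·CCA·CBC·CCA·CCA·CBC·CCA·A·CCA·CCA·CCA·CBC·CBC·CCA·CCA·CBC·CCA·CCA·CBC·CCA·CCA·CBC·CCA·A·CCA·CCA·A·CCA·CCA·CCA·CBC·CCA·CCA·CBC·CCA·A·CCA·CCA·CCA·CBC·CCA·CCA·CBC·CCA·A·CCA·CCA·CCA·CBC·CCA·CCA·CBC·CCA·A·CCA·CCA·CCA·CBC·CBC·CCA·CCA·CBC
    A ↦ CBC
    B ↦ A
    C ↦ CCA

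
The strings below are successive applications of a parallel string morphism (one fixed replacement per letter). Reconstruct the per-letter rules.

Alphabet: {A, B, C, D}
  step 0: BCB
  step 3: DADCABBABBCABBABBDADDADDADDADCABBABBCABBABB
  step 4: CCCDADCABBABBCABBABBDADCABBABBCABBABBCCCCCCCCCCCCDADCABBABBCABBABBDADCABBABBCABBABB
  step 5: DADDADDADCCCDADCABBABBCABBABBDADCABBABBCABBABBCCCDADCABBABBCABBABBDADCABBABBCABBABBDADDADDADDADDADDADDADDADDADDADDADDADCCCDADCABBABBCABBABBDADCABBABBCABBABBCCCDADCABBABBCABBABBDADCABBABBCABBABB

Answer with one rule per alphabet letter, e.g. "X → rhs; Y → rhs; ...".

A->C, B->ABB, C->DAD, D->C

  step 4 ⇒ step 5: CCCDADCABBABBCABBABBDADCABBABBCABBABBCCCCCCCCCCCCDADCABBABBCABBABBDADCABBABBCABBABB ⇒ DAD·DAD·DAD·C·C·C·DAD·C·ABB·ABB·C·ABB·ABB·DAD·C·ABB·ABB·C·ABB·ABB·C·C·C·DAD·C·ABB·ABB·C·ABB·ABB·DAD·C·ABB·ABB·C·ABB·ABB·DAD·DAD·DAD·DAD·DAD·DAD·DAD·DAD·DAD·DAD·DAD·DAD·C·C·C·DAD·C·ABB·ABB·C·ABB·ABB·DAD·C·ABB·ABB·C·ABB·ABB·C·C·C·DAD·C·ABB·ABB·C·ABB·ABB·DAD·C·ABB·ABB·C·ABB·ABB
    A ↦ C
    B ↦ ABB
    C ↦ DAD
    D ↦ C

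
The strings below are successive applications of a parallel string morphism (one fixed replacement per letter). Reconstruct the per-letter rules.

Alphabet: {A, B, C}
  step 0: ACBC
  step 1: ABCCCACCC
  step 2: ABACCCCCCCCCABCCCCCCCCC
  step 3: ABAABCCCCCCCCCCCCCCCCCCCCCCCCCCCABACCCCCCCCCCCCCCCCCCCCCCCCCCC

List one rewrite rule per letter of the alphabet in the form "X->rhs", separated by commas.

  step 2 ⇒ step 3: ABACCCCCCCCCABCCCCCCCCC ⇒ AB·A·AB·CCC·CCC·CCC·CCC·CCC·CCC·CCC·CCC·CCC·AB·A·CCC·CCC·CCC·CCC·CCC·CCC·CCC·CCC·CCC
    A ↦ AB
    B ↦ A
    C ↦ CCC

A->AB, B->A, C->CCC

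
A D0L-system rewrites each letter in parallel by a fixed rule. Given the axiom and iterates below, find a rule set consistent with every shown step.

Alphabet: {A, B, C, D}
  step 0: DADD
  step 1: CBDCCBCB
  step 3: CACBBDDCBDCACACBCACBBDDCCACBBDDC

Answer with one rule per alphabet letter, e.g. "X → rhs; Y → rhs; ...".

  step 0 ⇒ step 1: DADD ⇒ CB·DC·CB·CB
    A ↦ DC
    D ↦ CB
    B ↦ CA  (constrained at step 1)
    C ↦ BD  (constrained at step 1)

A->DC, B->CA, C->BD, D->CB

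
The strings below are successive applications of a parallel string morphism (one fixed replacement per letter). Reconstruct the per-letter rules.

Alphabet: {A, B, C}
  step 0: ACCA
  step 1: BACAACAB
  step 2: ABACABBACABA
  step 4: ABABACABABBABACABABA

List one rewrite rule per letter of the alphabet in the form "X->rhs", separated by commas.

A->B, B->A, C->ACA

  step 1 ⇒ step 2: BACAACAB ⇒ A·B·ACA·B·B·ACA·B·A
    A ↦ B
    B ↦ A
    C ↦ ACA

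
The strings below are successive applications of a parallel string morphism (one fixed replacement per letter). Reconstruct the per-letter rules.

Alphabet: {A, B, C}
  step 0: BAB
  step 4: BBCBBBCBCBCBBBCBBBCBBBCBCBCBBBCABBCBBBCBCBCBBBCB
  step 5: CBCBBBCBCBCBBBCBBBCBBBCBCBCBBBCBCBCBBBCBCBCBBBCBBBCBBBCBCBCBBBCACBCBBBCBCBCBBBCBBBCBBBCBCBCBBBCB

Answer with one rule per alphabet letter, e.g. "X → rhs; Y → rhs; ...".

  step 4 ⇒ step 5: BBCBBBCBCBCBBBCBBBCBBBCBCBCBBBCABBCBBBCBCBCBBBCB ⇒ CB·CB·BB·CB·CB·CB·BB·CB·BB·CB·BB·CB·CB·CB·BB·CB·CB·CB·BB·CB·CB·CB·BB·CB·BB·CB·BB·CB·CB·CB·BB·CA·CB·CB·BB·CB·CB·CB·BB·CB·BB·CB·BB·CB·CB·CB·BB·CB
    A ↦ CA
    B ↦ CB
    C ↦ BB

A->CA, B->CB, C->BB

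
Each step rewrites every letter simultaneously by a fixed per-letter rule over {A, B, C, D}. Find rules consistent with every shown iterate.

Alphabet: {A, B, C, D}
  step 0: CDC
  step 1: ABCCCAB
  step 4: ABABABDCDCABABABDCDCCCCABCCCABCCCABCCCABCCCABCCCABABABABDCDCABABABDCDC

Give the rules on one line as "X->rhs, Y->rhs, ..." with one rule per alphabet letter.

A->DCD, B->C, C->AB, D->CCC

  step 0 ⇒ step 1: CDC ⇒ AB·CCC·AB
    C ↦ AB
    D ↦ CCC
    A ↦ DCD  (constrained at step 1)
    B ↦ C  (constrained at step 1)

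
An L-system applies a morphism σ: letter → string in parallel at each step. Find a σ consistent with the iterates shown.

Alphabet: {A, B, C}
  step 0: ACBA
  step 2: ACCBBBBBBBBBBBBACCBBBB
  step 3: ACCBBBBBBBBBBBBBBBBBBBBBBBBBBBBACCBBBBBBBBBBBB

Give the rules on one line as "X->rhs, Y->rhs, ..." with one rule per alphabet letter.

A->ACC, B->BB, C->BB

  step 2 ⇒ step 3: ACCBBBBBBBBBBBBACCBBBB ⇒ ACC·BB·BB·BB·BB·BB·BB·BB·BB·BB·BB·BB·BB·BB·BB·ACC·BB·BB·BB·BB·BB·BB
    A ↦ ACC
    B ↦ BB
    C ↦ BB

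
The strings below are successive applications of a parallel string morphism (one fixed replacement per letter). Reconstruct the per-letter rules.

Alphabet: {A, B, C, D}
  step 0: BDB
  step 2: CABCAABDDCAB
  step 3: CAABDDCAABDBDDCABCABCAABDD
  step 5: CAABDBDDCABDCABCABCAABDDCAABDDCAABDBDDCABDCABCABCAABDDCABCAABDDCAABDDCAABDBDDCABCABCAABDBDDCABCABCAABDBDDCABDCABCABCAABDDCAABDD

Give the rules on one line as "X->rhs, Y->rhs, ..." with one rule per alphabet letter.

  step 2 ⇒ step 3: CABCAABDDCAB ⇒ CAA·BD·D·CAA·BD·BD·D·CAB·CAB·CAA·BD·D
    A ↦ BD
    B ↦ D
    C ↦ CAA
    D ↦ CAB

A->BD, B->D, C->CAA, D->CAB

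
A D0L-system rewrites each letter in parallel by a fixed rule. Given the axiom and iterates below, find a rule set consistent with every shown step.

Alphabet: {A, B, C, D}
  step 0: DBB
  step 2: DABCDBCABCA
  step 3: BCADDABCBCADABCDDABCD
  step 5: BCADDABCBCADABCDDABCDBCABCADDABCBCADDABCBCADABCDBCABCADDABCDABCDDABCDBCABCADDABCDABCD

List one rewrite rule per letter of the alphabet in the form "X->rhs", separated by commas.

  step 2 ⇒ step 3: DABCDBCABCA ⇒ BCA·D·D·ABC·BCA·D·ABC·D·D·ABC·D
    A ↦ D
    B ↦ D
    C ↦ ABC
    D ↦ BCA

A->D, B->D, C->ABC, D->BCA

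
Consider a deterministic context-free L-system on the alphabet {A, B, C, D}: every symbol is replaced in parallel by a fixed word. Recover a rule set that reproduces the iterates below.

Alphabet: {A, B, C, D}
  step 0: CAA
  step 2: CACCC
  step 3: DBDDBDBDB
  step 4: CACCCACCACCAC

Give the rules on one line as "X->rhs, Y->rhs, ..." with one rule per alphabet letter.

  step 3 ⇒ step 4: DBDDBDBDB ⇒ C·AC·C·C·AC·C·AC·C·AC
    B ↦ AC
    D ↦ C
  step 2 ⇒ step 3: CACCC ⇒ DB·D·DB·DB·DB
    A ↦ D
  step 2 ⇒ step 3: CACCC ⇒ DB·D·DB·DB·DB
    C ↦ DB

A->D, B->AC, C->DB, D->C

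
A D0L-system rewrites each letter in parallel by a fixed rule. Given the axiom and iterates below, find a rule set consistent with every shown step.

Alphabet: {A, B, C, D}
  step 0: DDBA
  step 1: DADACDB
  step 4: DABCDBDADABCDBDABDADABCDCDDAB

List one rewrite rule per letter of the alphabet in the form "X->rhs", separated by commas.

A->B, B->CD, C->B, D->DA

  step 0 ⇒ step 1: DDBA ⇒ DA·DA·CD·B
    A ↦ B
    B ↦ CD
    D ↦ DA
    C ↦ B  (constrained at step 1)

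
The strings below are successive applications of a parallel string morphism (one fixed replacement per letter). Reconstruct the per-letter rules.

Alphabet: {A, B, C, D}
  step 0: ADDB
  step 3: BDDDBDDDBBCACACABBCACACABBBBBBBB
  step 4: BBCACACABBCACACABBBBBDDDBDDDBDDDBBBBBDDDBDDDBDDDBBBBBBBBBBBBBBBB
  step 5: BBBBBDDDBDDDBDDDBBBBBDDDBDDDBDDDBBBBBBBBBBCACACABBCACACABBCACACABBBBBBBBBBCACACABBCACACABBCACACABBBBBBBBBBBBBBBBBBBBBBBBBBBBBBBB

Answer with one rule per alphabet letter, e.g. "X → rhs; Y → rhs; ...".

A->DD, B->BB, C->BD, D->CA

  step 4 ⇒ step 5: BBCACACABBCACACABBBBBDDDBDDDBDDDBBBBBDDDBDDDBDDDBBBBBBBBBBBBBBBB ⇒ BB·BB·BD·DD·BD·DD·BD·DD·BB·BB·BD·DD·BD·DD·BD·DD·BB·BB·BB·BB·BB·CA·CA·CA·BB·CA·CA·CA·BB·CA·CA·CA·BB·BB·BB·BB·BB·CA·CA·CA·BB·CA·CA·CA·BB·CA·CA·CA·BB·BB·BB·BB·BB·BB·BB·BB·BB·BB·BB·BB·BB·BB·BB·BB
    A ↦ DD
    B ↦ BB
    C ↦ BD
    D ↦ CA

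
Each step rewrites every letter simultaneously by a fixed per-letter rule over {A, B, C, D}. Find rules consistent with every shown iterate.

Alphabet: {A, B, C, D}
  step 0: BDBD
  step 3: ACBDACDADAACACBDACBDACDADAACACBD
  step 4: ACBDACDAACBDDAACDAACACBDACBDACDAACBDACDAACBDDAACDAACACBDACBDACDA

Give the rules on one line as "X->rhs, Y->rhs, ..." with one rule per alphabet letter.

A->AC, B->AC, C->BD, D->DA

  step 3 ⇒ step 4: ACBDACDADAACACBDACBDACDADAACACBD ⇒ AC·BD·AC·DA·AC·BD·DA·AC·DA·AC·AC·BD·AC·BD·AC·DA·AC·BD·AC·DA·AC·BD·DA·AC·DA·AC·AC·BD·AC·BD·AC·DA
    A ↦ AC
    B ↦ AC
    C ↦ BD
    D ↦ DA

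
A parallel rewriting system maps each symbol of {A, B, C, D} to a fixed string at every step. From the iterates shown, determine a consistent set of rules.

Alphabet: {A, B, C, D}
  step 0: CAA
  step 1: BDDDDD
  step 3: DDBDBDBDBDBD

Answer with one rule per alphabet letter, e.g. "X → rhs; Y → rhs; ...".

A->DD, B->A, C->BD, D->C

  step 0 ⇒ step 1: CAA ⇒ BD·DD·DD
    A ↦ DD
    C ↦ BD
    B ↦ A  (constrained at step 1)
    D ↦ C  (constrained at step 1)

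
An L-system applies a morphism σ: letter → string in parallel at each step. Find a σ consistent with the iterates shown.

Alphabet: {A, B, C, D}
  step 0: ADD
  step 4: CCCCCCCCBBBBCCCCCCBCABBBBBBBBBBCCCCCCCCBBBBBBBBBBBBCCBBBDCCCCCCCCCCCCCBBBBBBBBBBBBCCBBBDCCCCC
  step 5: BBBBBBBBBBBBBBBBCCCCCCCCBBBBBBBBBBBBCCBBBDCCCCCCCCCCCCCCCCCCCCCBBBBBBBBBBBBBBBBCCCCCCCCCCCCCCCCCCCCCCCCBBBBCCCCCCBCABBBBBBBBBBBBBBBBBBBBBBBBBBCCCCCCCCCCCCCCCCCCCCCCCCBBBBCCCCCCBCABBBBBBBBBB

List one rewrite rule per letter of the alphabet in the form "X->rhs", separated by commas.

A->BDC, B->CC, C->BB, D->BCA

  step 4 ⇒ step 5: CCCCCCCCBBBBCCCCCCBCABBBBBBBBBBCCCCCCCCBBBBBBBBBBBBCCBBBDCCCCCCCCCCCCCBBBBBBBBBBBBCCBBBDCCCCC ⇒ BB·BB·BB·BB·BB·BB·BB·BB·CC·CC·CC·CC·BB·BB·BB·BB·BB·BB·CC·BB·BDC·CC·CC·CC·CC·CC·CC·CC·CC·CC·CC·BB·BB·BB·BB·BB·BB·BB·BB·CC·CC·CC·CC·CC·CC·CC·CC·CC·CC·CC·CC·BB·BB·CC·CC·CC·BCA·BB·BB·BB·BB·BB·BB·BB·BB·BB·BB·BB·BB·BB·CC·CC·CC·CC·CC·CC·CC·CC·CC·CC·CC·CC·BB·BB·CC·CC·CC·BCA·BB·BB·BB·BB·BB
    A ↦ BDC
    B ↦ CC
    C ↦ BB
    D ↦ BCA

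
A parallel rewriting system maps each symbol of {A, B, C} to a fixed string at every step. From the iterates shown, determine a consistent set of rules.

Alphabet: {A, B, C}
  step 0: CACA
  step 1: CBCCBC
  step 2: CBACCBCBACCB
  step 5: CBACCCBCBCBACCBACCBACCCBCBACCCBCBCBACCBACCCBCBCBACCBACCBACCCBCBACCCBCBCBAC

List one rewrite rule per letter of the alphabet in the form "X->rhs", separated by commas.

  step 1 ⇒ step 2: CBCCBC ⇒ CB·AC·CB·CB·AC·CB
    B ↦ AC
    C ↦ CB
  step 0 ⇒ step 1: CACA ⇒ CB·C·CB·C
    A ↦ C

A->C, B->AC, C->CB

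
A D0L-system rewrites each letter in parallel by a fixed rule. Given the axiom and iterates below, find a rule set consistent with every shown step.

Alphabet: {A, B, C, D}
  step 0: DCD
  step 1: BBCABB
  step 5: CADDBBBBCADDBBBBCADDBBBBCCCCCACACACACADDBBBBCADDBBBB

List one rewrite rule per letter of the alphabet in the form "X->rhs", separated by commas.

  step 0 ⇒ step 1: DCD ⇒ BB·CA·BB
    C ↦ CA
    D ↦ BB
    A ↦ DD  (constrained at step 1)
    B ↦ C  (constrained at step 1)

A->DD, B->C, C->CA, D->BB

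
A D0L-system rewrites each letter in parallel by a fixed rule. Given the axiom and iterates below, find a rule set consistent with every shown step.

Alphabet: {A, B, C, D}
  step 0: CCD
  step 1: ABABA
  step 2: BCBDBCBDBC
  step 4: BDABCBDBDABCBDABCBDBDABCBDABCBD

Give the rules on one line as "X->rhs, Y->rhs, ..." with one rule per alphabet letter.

A->BC, B->BD, C->AB, D->A

  step 1 ⇒ step 2: ABABA ⇒ BC·BD·BC·BD·BC
    A ↦ BC
    B ↦ BD
  step 0 ⇒ step 1: CCD ⇒ AB·AB·A
    C ↦ AB
  step 0 ⇒ step 1: CCD ⇒ AB·AB·A
    D ↦ A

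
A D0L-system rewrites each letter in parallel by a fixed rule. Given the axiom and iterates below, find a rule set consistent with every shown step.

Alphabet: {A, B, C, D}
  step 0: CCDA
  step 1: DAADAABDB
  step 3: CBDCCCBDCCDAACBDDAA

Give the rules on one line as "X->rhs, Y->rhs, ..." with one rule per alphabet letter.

A->B, B->C, C->DAA, D->BD

  step 0 ⇒ step 1: CCDA ⇒ DAA·DAA·BD·B
    A ↦ B
    C ↦ DAA
    D ↦ BD
    B ↦ C  (constrained at step 1)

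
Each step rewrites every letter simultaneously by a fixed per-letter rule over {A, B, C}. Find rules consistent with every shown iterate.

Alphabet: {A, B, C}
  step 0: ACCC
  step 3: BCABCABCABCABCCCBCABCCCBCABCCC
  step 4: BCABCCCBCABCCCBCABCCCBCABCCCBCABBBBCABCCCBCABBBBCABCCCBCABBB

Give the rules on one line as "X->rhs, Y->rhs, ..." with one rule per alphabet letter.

A->CCC, B->BCA, C->B

  step 3 ⇒ step 4: BCABCABCABCABCCCBCABCCCBCABCCC ⇒ BCA·B·CCC·BCA·B·CCC·BCA·B·CCC·BCA·B·CCC·BCA·B·B·B·BCA·B·CCC·BCA·B·B·B·BCA·B·CCC·BCA·B·B·B
    A ↦ CCC
    B ↦ BCA
    C ↦ B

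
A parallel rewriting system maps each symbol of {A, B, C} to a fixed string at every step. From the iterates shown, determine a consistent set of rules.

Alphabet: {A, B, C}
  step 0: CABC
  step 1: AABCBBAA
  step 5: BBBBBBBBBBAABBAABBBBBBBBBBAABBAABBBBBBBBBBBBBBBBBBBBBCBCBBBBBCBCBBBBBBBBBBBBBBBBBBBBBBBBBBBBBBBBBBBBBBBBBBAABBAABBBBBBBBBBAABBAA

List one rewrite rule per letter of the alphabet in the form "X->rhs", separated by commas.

  step 0 ⇒ step 1: CABC ⇒ AA·BC·BB·AA
    A ↦ BC
    B ↦ BB
    C ↦ AA

A->BC, B->BB, C->AA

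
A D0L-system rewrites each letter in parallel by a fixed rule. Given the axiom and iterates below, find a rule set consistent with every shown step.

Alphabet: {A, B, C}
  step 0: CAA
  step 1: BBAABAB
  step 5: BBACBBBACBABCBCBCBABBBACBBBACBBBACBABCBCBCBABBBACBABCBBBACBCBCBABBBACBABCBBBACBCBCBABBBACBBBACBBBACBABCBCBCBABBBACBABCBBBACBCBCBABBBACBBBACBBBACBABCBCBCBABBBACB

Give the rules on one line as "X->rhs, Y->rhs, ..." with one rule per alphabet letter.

A->AB, B->CB, C->BBA

  step 0 ⇒ step 1: CAA ⇒ BBA·AB·AB
    A ↦ AB
    C ↦ BBA
    B ↦ CB  (constrained at step 1)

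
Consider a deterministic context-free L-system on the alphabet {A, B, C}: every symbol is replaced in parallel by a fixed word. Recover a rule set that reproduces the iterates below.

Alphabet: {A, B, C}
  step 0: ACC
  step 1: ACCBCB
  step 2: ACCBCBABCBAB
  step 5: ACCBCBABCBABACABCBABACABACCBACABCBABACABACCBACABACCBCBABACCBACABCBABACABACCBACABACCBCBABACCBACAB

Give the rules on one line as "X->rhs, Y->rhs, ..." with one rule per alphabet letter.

  step 1 ⇒ step 2: ACCBCB ⇒ AC·CB·CB·AB·CB·AB
    A ↦ AC
    B ↦ AB
    C ↦ CB

A->AC, B->AB, C->CB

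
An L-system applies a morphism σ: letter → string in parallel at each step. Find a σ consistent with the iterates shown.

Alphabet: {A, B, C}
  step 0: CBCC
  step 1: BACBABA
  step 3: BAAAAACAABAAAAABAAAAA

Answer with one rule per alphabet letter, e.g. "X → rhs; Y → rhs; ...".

A->AA, B->C, C->BA

  step 0 ⇒ step 1: CBCC ⇒ BA·C·BA·BA
    B ↦ C
    C ↦ BA
    A ↦ AA  (constrained at step 1)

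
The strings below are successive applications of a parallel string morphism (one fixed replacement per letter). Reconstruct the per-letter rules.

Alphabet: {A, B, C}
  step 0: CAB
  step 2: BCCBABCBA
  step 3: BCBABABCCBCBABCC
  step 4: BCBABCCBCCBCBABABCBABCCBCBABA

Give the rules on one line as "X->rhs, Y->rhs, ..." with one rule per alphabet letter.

  step 3 ⇒ step 4: BCBABABCCBCBABCC ⇒ BC·BA·BC·C·BC·C·BC·BA·BA·BC·BA·BC·C·BC·BA·BA
    A ↦ C
    B ↦ BC
    C ↦ BA

A->C, B->BC, C->BA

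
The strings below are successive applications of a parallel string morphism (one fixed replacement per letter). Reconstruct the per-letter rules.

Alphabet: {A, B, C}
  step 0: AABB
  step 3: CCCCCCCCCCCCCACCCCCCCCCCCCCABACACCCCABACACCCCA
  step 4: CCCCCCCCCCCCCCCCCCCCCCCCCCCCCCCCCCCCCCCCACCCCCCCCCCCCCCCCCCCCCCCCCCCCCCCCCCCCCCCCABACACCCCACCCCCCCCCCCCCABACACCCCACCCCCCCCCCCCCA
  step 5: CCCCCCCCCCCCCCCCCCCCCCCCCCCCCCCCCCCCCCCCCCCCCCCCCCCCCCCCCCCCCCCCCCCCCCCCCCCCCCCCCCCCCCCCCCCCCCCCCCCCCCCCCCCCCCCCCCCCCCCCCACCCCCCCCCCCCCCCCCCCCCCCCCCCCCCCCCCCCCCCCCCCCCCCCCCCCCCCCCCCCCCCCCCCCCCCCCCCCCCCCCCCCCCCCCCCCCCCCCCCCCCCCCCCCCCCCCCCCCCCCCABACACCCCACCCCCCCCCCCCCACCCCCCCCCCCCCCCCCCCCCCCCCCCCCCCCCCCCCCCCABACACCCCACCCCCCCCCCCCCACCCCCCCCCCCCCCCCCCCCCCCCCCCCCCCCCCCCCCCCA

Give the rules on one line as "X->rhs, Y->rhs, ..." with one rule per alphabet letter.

  step 4 ⇒ step 5: CCCCCCCCCCCCCCCCCCCCCCCCCCCCCCCCCCCCCCCCACCCCCCCCCCCCCCCCCCCCCCCCCCCCCCCCCCCCCCCCABACACCCCACCCCCCCCCCCCCABACACCCCACCCCCCCCCCCCCA ⇒ CCC·CCC·CCC·CCC·CCC·CCC·CCC·CCC·CCC·CCC·CCC·CCC·CCC·CCC·CCC·CCC·CCC·CCC·CCC·CCC·CCC·CCC·CCC·CCC·CCC·CCC·CCC·CCC·CCC·CCC·CCC·CCC·CCC·CCC·CCC·CCC·CCC·CCC·CCC·CCC·CA·CCC·CCC·CCC·CCC·CCC·CCC·CCC·CCC·CCC·CCC·CCC·CCC·CCC·CCC·CCC·CCC·CCC·CCC·CCC·CCC·CCC·CCC·CCC·CCC·CCC·CCC·CCC·CCC·CCC·CCC·CCC·CCC·CCC·CCC·CCC·CCC·CCC·CCC·CCC·CCC·CA·BA·CA·CCC·CA·CCC·CCC·CCC·CCC·CA·CCC·CCC·CCC·CCC·CCC·CCC·CCC·CCC·CCC·CCC·CCC·CCC·CCC·CA·BA·CA·CCC·CA·CCC·CCC·CCC·CCC·CA·CCC·CCC·CCC·CCC·CCC·CCC·CCC·CCC·CCC·CCC·CCC·CCC·CCC·CA
    A ↦ CA
    B ↦ BA
    C ↦ CCC

A->CA, B->BA, C->CCC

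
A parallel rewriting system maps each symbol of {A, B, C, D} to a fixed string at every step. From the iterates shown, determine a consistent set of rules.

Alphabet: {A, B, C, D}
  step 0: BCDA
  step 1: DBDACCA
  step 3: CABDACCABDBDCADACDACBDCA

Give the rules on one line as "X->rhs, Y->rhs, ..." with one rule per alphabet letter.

A->CA, B->D, C->BD, D->AC

  step 0 ⇒ step 1: BCDA ⇒ D·BD·AC·CA
    A ↦ CA
    B ↦ D
    C ↦ BD
    D ↦ AC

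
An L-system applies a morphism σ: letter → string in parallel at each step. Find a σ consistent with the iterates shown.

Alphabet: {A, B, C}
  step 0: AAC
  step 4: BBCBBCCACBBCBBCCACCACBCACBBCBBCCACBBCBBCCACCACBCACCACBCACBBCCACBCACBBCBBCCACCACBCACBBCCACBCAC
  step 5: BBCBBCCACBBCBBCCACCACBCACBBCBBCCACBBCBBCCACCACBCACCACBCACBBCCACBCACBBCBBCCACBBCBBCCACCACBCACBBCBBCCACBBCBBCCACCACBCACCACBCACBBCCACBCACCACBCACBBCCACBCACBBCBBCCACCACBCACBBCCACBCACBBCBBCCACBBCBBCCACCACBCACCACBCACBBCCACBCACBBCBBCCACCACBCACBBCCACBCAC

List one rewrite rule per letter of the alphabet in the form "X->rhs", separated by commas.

A->B, B->BBC, C->CAC

  step 4 ⇒ step 5: BBCBBCCACBBCBBCCACCACBCACBBCBBCCACBBCBBCCACCACBCACCACBCACBBCCACBCACBBCBBCCACCACBCACBBCCACBCAC ⇒ BBC·BBC·CAC·BBC·BBC·CAC·CAC·B·CAC·BBC·BBC·CAC·BBC·BBC·CAC·CAC·B·CAC·CAC·B·CAC·BBC·CAC·B·CAC·BBC·BBC·CAC·BBC·BBC·CAC·CAC·B·CAC·BBC·BBC·CAC·BBC·BBC·CAC·CAC·B·CAC·CAC·B·CAC·BBC·CAC·B·CAC·CAC·B·CAC·BBC·CAC·B·CAC·BBC·BBC·CAC·CAC·B·CAC·BBC·CAC·B·CAC·BBC·BBC·CAC·BBC·BBC·CAC·CAC·B·CAC·CAC·B·CAC·BBC·CAC·B·CAC·BBC·BBC·CAC·CAC·B·CAC·BBC·CAC·B·CAC
    A ↦ B
    B ↦ BBC
    C ↦ CAC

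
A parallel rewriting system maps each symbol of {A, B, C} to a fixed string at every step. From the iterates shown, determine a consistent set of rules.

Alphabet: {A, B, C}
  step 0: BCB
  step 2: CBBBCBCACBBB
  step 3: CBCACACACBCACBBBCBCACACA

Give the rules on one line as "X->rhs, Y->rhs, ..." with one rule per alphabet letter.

A->BB, B->CA, C->CB

  step 2 ⇒ step 3: CBBBCBCACBBB ⇒ CB·CA·CA·CA·CB·CA·CB·BB·CB·CA·CA·CA
    A ↦ BB
    B ↦ CA
    C ↦ CB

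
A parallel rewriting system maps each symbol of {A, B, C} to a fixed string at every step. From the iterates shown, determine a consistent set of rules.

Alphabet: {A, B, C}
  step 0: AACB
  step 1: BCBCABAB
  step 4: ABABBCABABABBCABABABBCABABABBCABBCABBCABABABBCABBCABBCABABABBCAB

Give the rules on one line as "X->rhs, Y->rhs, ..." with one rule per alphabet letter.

  step 0 ⇒ step 1: AACB ⇒ BC·BC·AB·AB
    A ↦ BC
    B ↦ AB
    C ↦ AB

A->BC, B->AB, C->AB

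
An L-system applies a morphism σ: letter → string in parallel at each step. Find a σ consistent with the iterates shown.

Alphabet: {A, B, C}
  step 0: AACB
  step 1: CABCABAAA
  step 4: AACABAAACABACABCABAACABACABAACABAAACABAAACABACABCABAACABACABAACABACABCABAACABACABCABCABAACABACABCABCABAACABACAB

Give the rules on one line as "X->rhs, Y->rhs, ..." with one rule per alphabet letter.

  step 0 ⇒ step 1: AACB ⇒ CAB·CAB·AA·A
    A ↦ CAB
    B ↦ A
    C ↦ AA

A->CAB, B->A, C->AA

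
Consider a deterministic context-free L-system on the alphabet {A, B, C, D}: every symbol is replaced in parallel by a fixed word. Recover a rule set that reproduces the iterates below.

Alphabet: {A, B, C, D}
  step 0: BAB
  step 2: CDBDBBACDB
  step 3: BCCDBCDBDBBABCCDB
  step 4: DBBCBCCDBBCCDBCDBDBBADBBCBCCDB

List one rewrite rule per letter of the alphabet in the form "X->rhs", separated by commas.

A->BA, B->DB, C->BC, D->C

  step 3 ⇒ step 4: BCCDBCDBDBBABCCDB ⇒ DB·BC·BC·C·DB·BC·C·DB·C·DB·DB·BA·DB·BC·BC·C·DB
    A ↦ BA
    B ↦ DB
    C ↦ BC
    D ↦ C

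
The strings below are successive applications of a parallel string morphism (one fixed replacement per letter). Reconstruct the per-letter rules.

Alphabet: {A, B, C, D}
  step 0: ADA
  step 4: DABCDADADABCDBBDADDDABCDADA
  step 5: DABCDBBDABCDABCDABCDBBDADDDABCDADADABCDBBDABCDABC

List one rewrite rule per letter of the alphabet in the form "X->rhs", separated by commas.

A->BC, B->D, C->BB, D->DA

  step 4 ⇒ step 5: DABCDADADABCDBBDADDDABCDADA ⇒ DA·BC·D·BB·DA·BC·DA·BC·DA·BC·D·BB·DA·D·D·DA·BC·DA·DA·DA·BC·D·BB·DA·BC·DA·BC
    A ↦ BC
    B ↦ D
    C ↦ BB
    D ↦ DA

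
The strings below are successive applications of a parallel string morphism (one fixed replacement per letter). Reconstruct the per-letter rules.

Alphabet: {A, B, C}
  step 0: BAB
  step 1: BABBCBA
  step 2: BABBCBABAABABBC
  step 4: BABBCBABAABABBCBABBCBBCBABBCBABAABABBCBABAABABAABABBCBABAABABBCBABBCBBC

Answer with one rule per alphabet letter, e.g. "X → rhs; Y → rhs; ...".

  step 1 ⇒ step 2: BABBCBA ⇒ BA·BBC·BA·BA·A·BA·BBC
    A ↦ BBC
    B ↦ BA
    C ↦ A

A->BBC, B->BA, C->A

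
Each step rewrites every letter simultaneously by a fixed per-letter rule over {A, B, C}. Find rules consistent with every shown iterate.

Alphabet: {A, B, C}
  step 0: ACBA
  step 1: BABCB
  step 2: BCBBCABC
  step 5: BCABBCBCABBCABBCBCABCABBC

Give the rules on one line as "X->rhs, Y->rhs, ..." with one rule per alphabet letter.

A->B, B->BC, C->A

  step 1 ⇒ step 2: BABCB ⇒ BC·B·BC·A·BC
    A ↦ B
    B ↦ BC
    C ↦ A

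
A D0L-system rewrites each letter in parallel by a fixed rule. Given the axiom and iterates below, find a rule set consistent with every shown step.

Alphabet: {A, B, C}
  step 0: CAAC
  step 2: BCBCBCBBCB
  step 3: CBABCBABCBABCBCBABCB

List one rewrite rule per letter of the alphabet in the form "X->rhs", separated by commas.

  step 2 ⇒ step 3: BCBCBCBBCB ⇒ CB·AB·CB·AB·CB·AB·CB·CB·AB·CB
    B ↦ CB
    C ↦ AB
    A ↦ B  (constrained at step 0)

A->B, B->CB, C->AB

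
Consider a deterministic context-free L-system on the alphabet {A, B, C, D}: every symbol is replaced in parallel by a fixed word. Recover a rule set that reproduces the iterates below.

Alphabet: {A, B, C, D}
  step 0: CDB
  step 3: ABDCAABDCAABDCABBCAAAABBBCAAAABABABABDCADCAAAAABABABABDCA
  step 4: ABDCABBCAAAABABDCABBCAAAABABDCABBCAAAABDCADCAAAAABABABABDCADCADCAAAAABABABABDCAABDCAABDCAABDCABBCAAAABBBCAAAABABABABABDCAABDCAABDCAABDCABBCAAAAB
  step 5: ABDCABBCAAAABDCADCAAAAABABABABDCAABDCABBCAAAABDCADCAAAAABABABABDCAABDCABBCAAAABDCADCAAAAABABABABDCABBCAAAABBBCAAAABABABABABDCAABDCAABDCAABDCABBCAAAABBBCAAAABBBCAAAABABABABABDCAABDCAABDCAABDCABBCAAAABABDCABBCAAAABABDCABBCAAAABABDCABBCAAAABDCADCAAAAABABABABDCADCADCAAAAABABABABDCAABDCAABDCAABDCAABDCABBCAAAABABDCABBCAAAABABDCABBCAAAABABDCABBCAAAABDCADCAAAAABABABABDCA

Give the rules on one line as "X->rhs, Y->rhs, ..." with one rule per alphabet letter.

  step 4 ⇒ step 5: ABDCABBCAAAABABDCABBCAAAABABDCABBCAAAABDCADCAAAAABABABABDCADCADCAAAAABABABABDCAABDCAABDCAABDCABBCAAAABBBCAAAABABABABABDCAABDCAABDCAABDCABBCAAAAB ⇒ AB·DCA·BBC·AAA·AB·DCA·DCA·AAA·AB·AB·AB·AB·DCA·AB·DCA·BBC·AAA·AB·DCA·DCA·AAA·AB·AB·AB·AB·DCA·AB·DCA·BBC·AAA·AB·DCA·DCA·AAA·AB·AB·AB·AB·DCA·BBC·AAA·AB·BBC·AAA·AB·AB·AB·AB·AB·DCA·AB·DCA·AB·DCA·AB·DCA·BBC·AAA·AB·BBC·AAA·AB·BBC·AAA·AB·AB·AB·AB·AB·DCA·AB·DCA·AB·DCA·AB·DCA·BBC·AAA·AB·AB·DCA·BBC·AAA·AB·AB·DCA·BBC·AAA·AB·AB·DCA·BBC·AAA·AB·DCA·DCA·AAA·AB·AB·AB·AB·DCA·DCA·DCA·AAA·AB·AB·AB·AB·DCA·AB·DCA·AB·DCA·AB·DCA·AB·DCA·BBC·AAA·AB·AB·DCA·BBC·AAA·AB·AB·DCA·BBC·AAA·AB·AB·DCA·BBC·AAA·AB·DCA·DCA·AAA·AB·AB·AB·AB·DCA
    A ↦ AB
    B ↦ DCA
    C ↦ AAA
    D ↦ BBC

A->AB, B->DCA, C->AAA, D->BBC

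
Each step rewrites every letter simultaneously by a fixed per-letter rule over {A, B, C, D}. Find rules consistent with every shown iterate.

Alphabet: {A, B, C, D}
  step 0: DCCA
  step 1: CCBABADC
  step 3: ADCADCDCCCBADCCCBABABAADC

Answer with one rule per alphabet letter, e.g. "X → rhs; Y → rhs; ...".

A->DC, B->A, C->BA, D->CC

  step 0 ⇒ step 1: DCCA ⇒ CC·BA·BA·DC
    A ↦ DC
    C ↦ BA
    D ↦ CC
    B ↦ A  (constrained at step 1)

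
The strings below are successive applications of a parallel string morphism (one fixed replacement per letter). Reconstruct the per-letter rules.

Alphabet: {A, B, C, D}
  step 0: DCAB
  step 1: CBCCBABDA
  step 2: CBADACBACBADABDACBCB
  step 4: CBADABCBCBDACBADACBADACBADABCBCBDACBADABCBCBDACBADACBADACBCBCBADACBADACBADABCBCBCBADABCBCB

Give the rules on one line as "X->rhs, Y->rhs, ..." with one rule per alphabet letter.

  step 1 ⇒ step 2: CBCCBABDA ⇒ CBA·DA·CBA·CBA·DA·B·DA·CBC·B
    A ↦ B
    B ↦ DA
    C ↦ CBA
    D ↦ CBC

A->B, B->DA, C->CBA, D->CBC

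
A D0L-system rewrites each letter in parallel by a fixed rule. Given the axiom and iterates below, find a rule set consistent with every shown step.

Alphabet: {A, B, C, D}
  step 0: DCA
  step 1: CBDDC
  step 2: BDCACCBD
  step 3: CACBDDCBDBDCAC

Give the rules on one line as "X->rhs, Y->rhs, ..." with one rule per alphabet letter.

A->DC, B->CA, C->BD, D->C

  step 2 ⇒ step 3: BDCACCBD ⇒ CA·C·BD·DC·BD·BD·CA·C
    A ↦ DC
    B ↦ CA
    C ↦ BD
    D ↦ C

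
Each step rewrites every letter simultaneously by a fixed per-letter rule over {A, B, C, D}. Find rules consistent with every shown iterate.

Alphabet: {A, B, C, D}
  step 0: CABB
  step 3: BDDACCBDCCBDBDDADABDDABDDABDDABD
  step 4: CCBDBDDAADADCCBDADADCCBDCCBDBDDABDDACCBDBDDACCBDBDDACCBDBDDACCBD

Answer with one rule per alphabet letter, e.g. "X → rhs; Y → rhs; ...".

  step 3 ⇒ step 4: BDDACCBDCCBDBDDADABDDABDDABDDABD ⇒ CC·BD·BD·DA·AD·AD·CC·BD·AD·AD·CC·BD·CC·BD·BD·DA·BD·DA·CC·BD·BD·DA·CC·BD·BD·DA·CC·BD·BD·DA·CC·BD
    A ↦ DA
    B ↦ CC
    C ↦ AD
    D ↦ BD

A->DA, B->CC, C->AD, D->BD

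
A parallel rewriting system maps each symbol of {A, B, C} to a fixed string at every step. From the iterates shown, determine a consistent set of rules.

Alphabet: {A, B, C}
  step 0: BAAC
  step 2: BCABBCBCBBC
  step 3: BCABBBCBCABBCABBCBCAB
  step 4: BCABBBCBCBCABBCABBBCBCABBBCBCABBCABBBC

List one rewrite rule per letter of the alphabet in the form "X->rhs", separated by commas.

  step 3 ⇒ step 4: BCABBBCBCABBCABBCBCAB ⇒ BC·AB·B·BC·BC·BC·AB·BC·AB·B·BC·BC·AB·B·BC·BC·AB·BC·AB·B·BC
    A ↦ B
    B ↦ BC
    C ↦ AB

A->B, B->BC, C->AB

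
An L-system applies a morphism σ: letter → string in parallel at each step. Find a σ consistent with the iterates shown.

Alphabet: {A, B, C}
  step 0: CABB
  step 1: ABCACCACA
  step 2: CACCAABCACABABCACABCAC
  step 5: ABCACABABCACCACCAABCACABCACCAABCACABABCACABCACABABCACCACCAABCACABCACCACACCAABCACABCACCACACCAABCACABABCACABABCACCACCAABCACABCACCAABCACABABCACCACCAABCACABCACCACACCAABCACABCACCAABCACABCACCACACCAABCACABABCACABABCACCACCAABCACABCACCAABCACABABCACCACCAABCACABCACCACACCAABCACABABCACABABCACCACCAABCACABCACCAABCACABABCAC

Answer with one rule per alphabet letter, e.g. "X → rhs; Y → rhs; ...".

A->CAC, B->CA, C->AB

  step 1 ⇒ step 2: ABCACCACA ⇒ CAC·CA·AB·CAC·AB·AB·CAC·AB·CAC
    A ↦ CAC
    B ↦ CA
    C ↦ AB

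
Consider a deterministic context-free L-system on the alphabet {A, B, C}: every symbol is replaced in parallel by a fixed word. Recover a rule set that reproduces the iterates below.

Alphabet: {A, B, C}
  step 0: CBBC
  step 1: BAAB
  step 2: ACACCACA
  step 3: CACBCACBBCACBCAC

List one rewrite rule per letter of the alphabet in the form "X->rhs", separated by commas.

  step 2 ⇒ step 3: ACACCACA ⇒ CAC·B·CAC·B·B·CAC·B·CAC
    A ↦ CAC
    C ↦ B
  step 0 ⇒ step 1: CBBC ⇒ B·A·A·B
    B ↦ A

A->CAC, B->A, C->B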